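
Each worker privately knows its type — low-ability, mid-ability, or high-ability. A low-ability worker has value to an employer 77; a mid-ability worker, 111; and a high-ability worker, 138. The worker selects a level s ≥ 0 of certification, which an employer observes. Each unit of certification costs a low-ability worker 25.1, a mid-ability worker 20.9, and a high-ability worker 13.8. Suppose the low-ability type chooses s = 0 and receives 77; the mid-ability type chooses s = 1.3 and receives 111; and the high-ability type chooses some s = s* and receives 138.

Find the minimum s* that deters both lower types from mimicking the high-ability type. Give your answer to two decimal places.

Low-ability type (on-path payoff 77) won't mimic when 77 ≥ 138 − 25.1·s*, i.e. s* ≥ 2.43.
Mid-ability type (on-path payoff 111 − 20.9×1.3 = 83.83) won't mimic when 83.83 ≥ 138 − 20.9·s*, i.e. s* ≥ 2.59.
Both must hold, so s* = max(2.43, 2.59) = 2.59. The mid-ability type's constraint binds.

2.59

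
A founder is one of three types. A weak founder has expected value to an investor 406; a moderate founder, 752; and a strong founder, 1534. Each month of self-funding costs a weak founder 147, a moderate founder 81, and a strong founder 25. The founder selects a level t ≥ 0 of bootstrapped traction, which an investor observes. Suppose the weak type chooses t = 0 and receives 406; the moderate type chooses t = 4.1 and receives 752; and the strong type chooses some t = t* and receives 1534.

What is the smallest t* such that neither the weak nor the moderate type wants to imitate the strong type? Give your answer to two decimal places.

Weak type (on-path payoff 406) won't mimic when 406 ≥ 1534 − 147·t*, i.e. t* ≥ 7.67.
Moderate type (on-path payoff 752 − 81×4.1 = 419.9) won't mimic when 419.9 ≥ 1534 − 81·t*, i.e. t* ≥ 13.75.
Both must hold, so t* = max(7.67, 13.75) = 13.75. The moderate type's constraint binds.

13.75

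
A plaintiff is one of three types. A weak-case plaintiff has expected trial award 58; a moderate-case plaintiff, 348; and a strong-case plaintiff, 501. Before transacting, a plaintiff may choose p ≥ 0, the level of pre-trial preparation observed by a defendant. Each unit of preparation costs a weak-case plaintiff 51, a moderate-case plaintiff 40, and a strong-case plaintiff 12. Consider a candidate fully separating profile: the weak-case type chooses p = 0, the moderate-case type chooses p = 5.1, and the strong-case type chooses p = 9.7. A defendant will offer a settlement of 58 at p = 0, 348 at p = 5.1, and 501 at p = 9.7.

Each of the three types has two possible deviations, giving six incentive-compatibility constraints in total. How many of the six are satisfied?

5

Moderate-case (own payoff 348 − 40×5.1 = 144): to p=0 gives 58 → no gain ✓; to p=9.7 gives 501 − 40×9.7 = 113 → no gain ✓.
Strong-case (own payoff 501 − 12×9.7 = 384.6): to p=0 gives 58 → no gain ✓; to p=5.1 gives 348 − 12×5.1 = 286.8 → no gain ✓.
Weak-case (own payoff 58): to p=5.1 gives 348 − 51×5.1 = 87.9 → profitable ✗; to p=9.7 gives 501 − 51×9.7 = 6.3 → no gain ✓.
5 of the 6 constraints hold; not an equilibrium.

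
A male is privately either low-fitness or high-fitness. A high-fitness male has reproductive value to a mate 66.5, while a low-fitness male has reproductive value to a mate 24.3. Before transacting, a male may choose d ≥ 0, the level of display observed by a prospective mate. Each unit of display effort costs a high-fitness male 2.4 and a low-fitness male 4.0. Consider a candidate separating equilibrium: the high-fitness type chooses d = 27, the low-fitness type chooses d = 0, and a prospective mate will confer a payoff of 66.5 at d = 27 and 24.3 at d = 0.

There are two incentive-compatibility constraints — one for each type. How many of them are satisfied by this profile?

1

Low-fitness type: stay at 0 → 24.3; mimic → 66.5 − 4.0 × 27 = -41.5. IC holds (24.3 ≥ -41.5).
High-fitness type: signal → 66.5 − 2.4 × 27 = 1.7; deviate to 0 → 24.3. IC fails (1.7 < 24.3).
1 of 2 constraints hold, so this profile is not an equilibrium.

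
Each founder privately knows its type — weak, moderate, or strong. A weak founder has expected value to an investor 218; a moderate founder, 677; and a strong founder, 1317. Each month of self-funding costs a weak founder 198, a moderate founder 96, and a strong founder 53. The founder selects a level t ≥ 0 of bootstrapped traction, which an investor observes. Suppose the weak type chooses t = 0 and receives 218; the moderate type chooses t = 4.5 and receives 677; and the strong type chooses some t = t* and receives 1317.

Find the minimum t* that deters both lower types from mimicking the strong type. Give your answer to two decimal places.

Moderate type (on-path payoff 677 − 96×4.5 = 245) won't mimic when 245 ≥ 1317 − 96·t*, i.e. t* ≥ 11.17.
Weak type (on-path payoff 218) won't mimic when 218 ≥ 1317 − 198·t*, i.e. t* ≥ 5.55.
Both must hold, so t* = max(5.55, 11.17) = 11.17. The moderate type's constraint binds.

11.17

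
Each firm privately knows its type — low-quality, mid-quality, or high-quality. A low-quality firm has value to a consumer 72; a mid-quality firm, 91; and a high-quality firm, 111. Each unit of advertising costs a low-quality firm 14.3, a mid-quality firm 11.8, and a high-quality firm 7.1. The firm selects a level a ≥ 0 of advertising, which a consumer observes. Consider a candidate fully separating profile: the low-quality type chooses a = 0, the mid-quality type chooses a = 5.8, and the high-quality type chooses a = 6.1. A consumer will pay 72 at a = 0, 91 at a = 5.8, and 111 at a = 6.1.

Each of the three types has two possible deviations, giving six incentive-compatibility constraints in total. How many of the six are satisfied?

Mid-quality (own payoff 91 − 11.8×5.8 = 22.56): to a=0 gives 72 → profitable ✗; to a=6.1 gives 111 − 11.8×6.1 = 39.02 → profitable ✗.
High-quality (own payoff 111 − 7.1×6.1 = 67.69): to a=0 gives 72 → profitable ✗; to a=5.8 gives 91 − 7.1×5.8 = 49.82 → no gain ✓.
Low-quality (own payoff 72): to a=5.8 gives 91 − 14.3×5.8 = 8.06 → no gain ✓; to a=6.1 gives 111 − 14.3×6.1 = 23.77 → no gain ✓.
3 of the 6 constraints hold; not an equilibrium.

3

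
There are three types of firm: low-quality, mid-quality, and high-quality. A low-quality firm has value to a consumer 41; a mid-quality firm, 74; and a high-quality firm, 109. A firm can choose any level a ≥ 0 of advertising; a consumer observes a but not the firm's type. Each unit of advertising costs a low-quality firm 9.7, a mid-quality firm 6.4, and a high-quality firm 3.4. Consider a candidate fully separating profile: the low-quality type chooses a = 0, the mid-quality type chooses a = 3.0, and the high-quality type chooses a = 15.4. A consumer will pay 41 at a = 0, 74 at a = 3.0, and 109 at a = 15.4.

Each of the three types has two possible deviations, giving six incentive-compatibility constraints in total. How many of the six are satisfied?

Low-quality (own payoff 41): to a=3.0 gives 74 − 9.7×3.0 = 44.9 → profitable ✗; to a=15.4 gives 109 − 9.7×15.4 = -40.38 → no gain ✓.
High-quality (own payoff 109 − 3.4×15.4 = 56.64): to a=0 gives 41 → no gain ✓; to a=3.0 gives 74 − 3.4×3.0 = 63.8 → profitable ✗.
Mid-quality (own payoff 74 − 6.4×3.0 = 54.8): to a=0 gives 41 → no gain ✓; to a=15.4 gives 109 − 6.4×15.4 = 10.44 → no gain ✓.
4 of the 6 constraints hold; not an equilibrium.

4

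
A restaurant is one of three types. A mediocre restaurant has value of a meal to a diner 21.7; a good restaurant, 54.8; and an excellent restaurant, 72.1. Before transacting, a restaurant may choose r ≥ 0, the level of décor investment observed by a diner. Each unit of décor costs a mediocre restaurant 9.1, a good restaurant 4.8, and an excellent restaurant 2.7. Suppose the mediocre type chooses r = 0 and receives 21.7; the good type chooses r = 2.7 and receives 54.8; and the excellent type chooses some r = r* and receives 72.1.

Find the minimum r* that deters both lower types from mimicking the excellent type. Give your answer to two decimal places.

Good type (on-path payoff 54.8 − 4.8×2.7 = 41.84) won't mimic when 41.84 ≥ 72.1 − 4.8·r*, i.e. r* ≥ 6.30.
Mediocre type (on-path payoff 21.7) won't mimic when 21.7 ≥ 72.1 − 9.1·r*, i.e. r* ≥ 5.54.
Both must hold, so r* = max(5.54, 6.30) = 6.30. The good type's constraint binds.

6.30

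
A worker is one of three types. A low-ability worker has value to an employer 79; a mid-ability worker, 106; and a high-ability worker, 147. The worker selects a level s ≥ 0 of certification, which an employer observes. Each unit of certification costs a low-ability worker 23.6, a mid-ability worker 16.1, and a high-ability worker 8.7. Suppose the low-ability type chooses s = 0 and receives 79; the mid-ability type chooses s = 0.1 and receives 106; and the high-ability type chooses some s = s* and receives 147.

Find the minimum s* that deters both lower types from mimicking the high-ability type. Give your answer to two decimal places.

Mid-ability type (on-path payoff 106 − 16.1×0.1 = 104.39) won't mimic when 104.39 ≥ 147 − 16.1·s*, i.e. s* ≥ 2.65.
Low-ability type (on-path payoff 79) won't mimic when 79 ≥ 147 − 23.6·s*, i.e. s* ≥ 2.88.
Both must hold, so s* = max(2.88, 2.65) = 2.88. The low-ability type's constraint binds.

2.88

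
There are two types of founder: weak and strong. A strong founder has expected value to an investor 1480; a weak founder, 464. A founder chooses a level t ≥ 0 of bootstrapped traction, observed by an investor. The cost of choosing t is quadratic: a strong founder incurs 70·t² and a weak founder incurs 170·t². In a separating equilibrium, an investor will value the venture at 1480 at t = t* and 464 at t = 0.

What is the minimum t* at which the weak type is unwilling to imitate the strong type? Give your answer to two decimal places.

The weak type at t = 0 receives 464; imitating at t* yields 1480 − 170·t*².
Indifference: 464 = 1480 − 170·t*², so t*² = (1480 − 464) / 170 ≈ 5.9765.
t* = √5.9765 ≈ 2.44.

2.44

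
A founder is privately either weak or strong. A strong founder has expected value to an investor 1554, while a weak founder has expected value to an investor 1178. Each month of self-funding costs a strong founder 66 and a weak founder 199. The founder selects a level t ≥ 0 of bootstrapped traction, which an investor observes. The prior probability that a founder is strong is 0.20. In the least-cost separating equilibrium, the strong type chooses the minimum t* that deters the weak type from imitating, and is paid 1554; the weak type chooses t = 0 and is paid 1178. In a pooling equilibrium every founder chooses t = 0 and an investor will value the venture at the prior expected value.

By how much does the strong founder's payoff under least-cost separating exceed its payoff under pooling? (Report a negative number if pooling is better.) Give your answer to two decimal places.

176.10

Least-cost separating signal: t* solves 1178 = 1554 − 199·t*, so t* = (1554 − 1178)/199 ≈ 1.8894.
Strong type's separating payoff: 1554 − 66 × t* = 1554 − 66 × (1554 − 1178)/199 = 1554 − 24816/199 ≈ 1429.2965.
Pooling payoff: 0.20 × 1554 + 0.80 × 1178 = 1253.2.
Difference: 1429.2965 − 1253.2 = 176.0965, i.e. 176.10 to two decimal places.
The strong type prefers to separate.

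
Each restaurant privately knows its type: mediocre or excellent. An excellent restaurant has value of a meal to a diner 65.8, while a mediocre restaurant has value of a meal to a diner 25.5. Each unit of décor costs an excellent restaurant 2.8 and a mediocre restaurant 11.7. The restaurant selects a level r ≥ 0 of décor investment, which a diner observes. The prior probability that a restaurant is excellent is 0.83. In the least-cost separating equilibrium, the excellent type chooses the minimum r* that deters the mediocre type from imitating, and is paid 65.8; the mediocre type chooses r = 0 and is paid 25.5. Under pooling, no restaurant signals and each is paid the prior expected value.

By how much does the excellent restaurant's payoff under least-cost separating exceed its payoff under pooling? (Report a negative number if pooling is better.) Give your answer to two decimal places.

-2.79

Least-cost separating signal: r* solves 25.5 = 65.8 − 11.7·r*, so r* = (65.8 − 25.5)/11.7 ≈ 3.4444.
Excellent type's separating payoff: 65.8 − 2.8 × r* = 65.8 − 2.8 × (65.8 − 25.5)/11.7 = 65.8 − 112.84/11.7 ≈ 56.1556.
Pooling payoff: 0.83 × 65.8 + 0.17 × 25.5 = 58.949.
Difference: 56.1556 − 58.949 = -2.7934, i.e. -2.79 to two decimal places.
The excellent type would prefer the pooling outcome.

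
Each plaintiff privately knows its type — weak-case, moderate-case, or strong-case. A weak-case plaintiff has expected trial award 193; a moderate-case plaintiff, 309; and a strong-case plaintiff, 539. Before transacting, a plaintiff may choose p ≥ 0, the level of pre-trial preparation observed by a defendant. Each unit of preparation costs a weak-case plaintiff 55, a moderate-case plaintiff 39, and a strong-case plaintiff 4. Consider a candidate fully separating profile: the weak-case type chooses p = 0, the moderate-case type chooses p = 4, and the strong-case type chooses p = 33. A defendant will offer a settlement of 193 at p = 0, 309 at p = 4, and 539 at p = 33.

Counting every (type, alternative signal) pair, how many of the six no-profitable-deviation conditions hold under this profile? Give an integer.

Strong-case (own payoff 539 − 4×33 = 407): to p=0 gives 193 → no gain ✓; to p=4 gives 309 − 4×4 = 293 → no gain ✓.
Weak-case (own payoff 193): to p=4 gives 309 − 55×4 = 89 → no gain ✓; to p=33 gives 539 − 55×33 = -1276 → no gain ✓.
Moderate-case (own payoff 309 − 39×4 = 153): to p=0 gives 193 → profitable ✗; to p=33 gives 539 − 39×33 = -748 → no gain ✓.
5 of the 6 constraints hold; not an equilibrium.

5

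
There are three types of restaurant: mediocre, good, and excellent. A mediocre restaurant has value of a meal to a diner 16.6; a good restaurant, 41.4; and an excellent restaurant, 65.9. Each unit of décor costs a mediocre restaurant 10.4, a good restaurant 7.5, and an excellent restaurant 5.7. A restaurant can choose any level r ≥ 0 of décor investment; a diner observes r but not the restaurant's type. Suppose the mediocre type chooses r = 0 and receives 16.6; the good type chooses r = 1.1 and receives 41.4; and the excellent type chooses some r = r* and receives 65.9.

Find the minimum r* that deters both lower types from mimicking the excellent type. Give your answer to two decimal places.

Mediocre type (on-path payoff 16.6) won't mimic when 16.6 ≥ 65.9 − 10.4·r*, i.e. r* ≥ 4.74.
Good type (on-path payoff 41.4 − 7.5×1.1 = 33.15) won't mimic when 33.15 ≥ 65.9 − 7.5·r*, i.e. r* ≥ 4.37.
Both must hold, so r* = max(4.74, 4.37) = 4.74. The mediocre type's constraint binds.

4.74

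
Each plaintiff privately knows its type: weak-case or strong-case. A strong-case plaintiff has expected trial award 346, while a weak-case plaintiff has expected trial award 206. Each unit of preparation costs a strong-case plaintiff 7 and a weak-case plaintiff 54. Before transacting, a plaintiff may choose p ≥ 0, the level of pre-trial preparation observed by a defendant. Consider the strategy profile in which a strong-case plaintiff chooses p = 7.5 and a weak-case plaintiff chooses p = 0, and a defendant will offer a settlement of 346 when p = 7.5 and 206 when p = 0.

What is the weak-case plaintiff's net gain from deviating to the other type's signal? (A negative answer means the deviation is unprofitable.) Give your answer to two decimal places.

Playing p = 0 the weak-case plaintiff receives 206.
Deviating to p = 7.5 brings payment 346 at cost 54 × 7.5 = 405, netting -59.
Gain from deviating: -59 − 206 = -265.00.
The gain is negative, so the weak-case type's incentive-compatibility constraint is satisfied.

-265.00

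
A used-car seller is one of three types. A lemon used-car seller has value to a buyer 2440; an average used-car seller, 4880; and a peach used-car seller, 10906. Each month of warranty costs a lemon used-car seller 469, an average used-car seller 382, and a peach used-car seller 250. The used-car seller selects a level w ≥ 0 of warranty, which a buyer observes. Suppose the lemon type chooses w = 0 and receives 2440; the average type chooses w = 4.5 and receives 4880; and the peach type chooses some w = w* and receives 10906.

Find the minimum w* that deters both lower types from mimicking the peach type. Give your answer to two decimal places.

Average type (on-path payoff 4880 − 382×4.5 = 3161) won't mimic when 3161 ≥ 10906 − 382·w*, i.e. w* ≥ 20.27.
Lemon type (on-path payoff 2440) won't mimic when 2440 ≥ 10906 − 469·w*, i.e. w* ≥ 18.05.
Both must hold, so w* = max(18.05, 20.27) = 20.27. The average type's constraint binds.

20.27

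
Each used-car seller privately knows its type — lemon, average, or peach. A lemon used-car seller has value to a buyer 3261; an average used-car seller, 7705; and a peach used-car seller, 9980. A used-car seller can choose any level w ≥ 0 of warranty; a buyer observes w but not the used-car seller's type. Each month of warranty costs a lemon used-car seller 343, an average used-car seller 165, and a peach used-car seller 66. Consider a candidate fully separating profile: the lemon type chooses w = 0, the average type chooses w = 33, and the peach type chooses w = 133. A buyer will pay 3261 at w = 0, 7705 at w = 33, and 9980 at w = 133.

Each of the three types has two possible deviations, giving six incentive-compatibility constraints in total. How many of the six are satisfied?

Lemon (own payoff 3261): to w=33 gives 7705 − 343×33 = -3614 → no gain ✓; to w=133 gives 9980 − 343×133 = -35639 → no gain ✓.
Average (own payoff 7705 − 165×33 = 2260): to w=0 gives 3261 → profitable ✗; to w=133 gives 9980 − 165×133 = -11965 → no gain ✓.
Peach (own payoff 9980 − 66×133 = 1202): to w=0 gives 3261 → profitable ✗; to w=33 gives 7705 − 66×33 = 5527 → profitable ✗.
3 of the 6 constraints hold; not an equilibrium.

3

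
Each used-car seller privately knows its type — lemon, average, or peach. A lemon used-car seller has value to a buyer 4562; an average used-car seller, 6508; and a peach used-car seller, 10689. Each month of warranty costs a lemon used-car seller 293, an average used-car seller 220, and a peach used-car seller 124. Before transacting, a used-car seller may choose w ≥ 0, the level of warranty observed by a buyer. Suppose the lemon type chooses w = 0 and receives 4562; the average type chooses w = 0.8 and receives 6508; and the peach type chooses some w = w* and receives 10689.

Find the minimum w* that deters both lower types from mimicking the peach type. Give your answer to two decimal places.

20.91

Lemon type (on-path payoff 4562) won't mimic when 4562 ≥ 10689 − 293·w*, i.e. w* ≥ 20.91.
Average type (on-path payoff 6508 − 220×0.8 = 6332) won't mimic when 6332 ≥ 10689 − 220·w*, i.e. w* ≥ 19.80.
Both must hold, so w* = max(20.91, 19.80) = 20.91. The lemon type's constraint binds.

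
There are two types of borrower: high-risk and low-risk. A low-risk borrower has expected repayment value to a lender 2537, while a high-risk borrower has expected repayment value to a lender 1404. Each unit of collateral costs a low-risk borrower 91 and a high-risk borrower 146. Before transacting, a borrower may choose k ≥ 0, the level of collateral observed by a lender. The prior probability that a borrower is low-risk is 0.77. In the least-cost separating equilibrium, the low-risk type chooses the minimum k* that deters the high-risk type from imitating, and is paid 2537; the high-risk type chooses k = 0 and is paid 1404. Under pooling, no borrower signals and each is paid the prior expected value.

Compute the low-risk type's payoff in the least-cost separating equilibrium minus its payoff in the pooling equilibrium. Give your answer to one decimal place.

Least-cost separating signal: k* solves 1404 = 2537 − 146·k*, so k* = (2537 − 1404)/146 ≈ 7.7603.
Low-risk type's separating payoff: 2537 − 91 × k* = 2537 − 91 × (2537 − 1404)/146 = 2537 − 103103/146 ≈ 1830.815.
Pooling payoff: 0.77 × 2537 + 0.23 × 1404 = 2276.41.
Difference: 1830.815 − 2276.41 = -445.595, i.e. -445.6 to one decimal place.
The low-risk type would prefer the pooling outcome.

-445.6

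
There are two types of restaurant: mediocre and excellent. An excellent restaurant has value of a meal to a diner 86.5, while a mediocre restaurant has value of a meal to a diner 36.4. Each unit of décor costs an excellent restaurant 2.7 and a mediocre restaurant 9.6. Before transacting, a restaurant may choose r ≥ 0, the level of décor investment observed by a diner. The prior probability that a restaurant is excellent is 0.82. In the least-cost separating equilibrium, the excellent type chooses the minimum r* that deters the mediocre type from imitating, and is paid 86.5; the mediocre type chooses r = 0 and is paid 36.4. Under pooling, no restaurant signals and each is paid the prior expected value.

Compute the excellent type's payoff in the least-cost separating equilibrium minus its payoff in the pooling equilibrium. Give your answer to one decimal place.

-5.1

Least-cost separating signal: r* solves 36.4 = 86.5 − 9.6·r*, so r* = (86.5 − 36.4)/9.6 ≈ 5.2188.
Excellent type's separating payoff: 86.5 − 2.7 × r* = 86.5 − 2.7 × (86.5 − 36.4)/9.6 = 86.5 − 135.27/9.6 ≈ 72.409.
Pooling payoff: 0.82 × 86.5 + 0.18 × 36.4 = 77.482.
Difference: 72.409 − 77.482 = -5.073, i.e. -5.1 to one decimal place.
The excellent type would prefer the pooling outcome.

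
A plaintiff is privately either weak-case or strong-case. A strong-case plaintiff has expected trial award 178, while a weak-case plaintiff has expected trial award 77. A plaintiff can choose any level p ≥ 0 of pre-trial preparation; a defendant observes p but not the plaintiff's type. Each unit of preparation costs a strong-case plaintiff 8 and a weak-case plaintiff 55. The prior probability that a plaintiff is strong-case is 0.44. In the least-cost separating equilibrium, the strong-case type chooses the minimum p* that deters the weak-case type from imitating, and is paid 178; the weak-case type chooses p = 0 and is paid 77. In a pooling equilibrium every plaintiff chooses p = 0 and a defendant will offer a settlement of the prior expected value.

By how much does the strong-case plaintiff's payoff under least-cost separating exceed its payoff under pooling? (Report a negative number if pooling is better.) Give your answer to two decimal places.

Least-cost separating signal: p* solves 77 = 178 − 55·p*, so p* = (178 − 77)/55 ≈ 1.8364.
Strong-case type's separating payoff: 178 − 8 × p* = 178 − 8 × (178 − 77)/55 = 178 − 808/55 ≈ 163.3091.
Pooling payoff: 0.44 × 178 + 0.56 × 77 = 121.44.
Difference: 163.3091 − 121.44 = 41.8691, i.e. 41.87 to two decimal places.
The strong-case type prefers to separate.

41.87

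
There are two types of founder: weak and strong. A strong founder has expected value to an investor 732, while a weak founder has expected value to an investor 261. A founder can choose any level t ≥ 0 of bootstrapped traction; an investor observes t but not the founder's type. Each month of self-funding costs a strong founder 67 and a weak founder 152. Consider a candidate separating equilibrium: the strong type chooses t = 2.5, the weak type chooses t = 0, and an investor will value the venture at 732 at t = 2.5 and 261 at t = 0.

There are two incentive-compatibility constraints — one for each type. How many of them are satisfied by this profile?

Weak type: stay at 0 → 261; mimic → 732 − 152 × 2.5 = 352. IC fails (261 < 352).
Strong type: signal → 732 − 67 × 2.5 = 564.5; deviate to 0 → 261. IC holds (564.5 ≥ 261).
1 of 2 constraints hold, so this profile is not an equilibrium.

1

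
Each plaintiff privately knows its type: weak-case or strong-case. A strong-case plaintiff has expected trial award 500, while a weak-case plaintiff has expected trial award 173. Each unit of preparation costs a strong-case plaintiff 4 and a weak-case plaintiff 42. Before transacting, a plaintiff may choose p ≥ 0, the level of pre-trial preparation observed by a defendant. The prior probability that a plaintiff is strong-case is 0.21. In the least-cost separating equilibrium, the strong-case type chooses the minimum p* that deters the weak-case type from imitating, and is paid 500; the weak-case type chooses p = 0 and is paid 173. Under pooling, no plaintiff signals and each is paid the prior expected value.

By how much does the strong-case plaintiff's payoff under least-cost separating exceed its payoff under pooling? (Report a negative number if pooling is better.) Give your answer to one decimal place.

Least-cost separating signal: p* solves 173 = 500 − 42·p*, so p* = (500 − 173)/42 ≈ 7.7857.
Strong-case type's separating payoff: 500 − 4 × p* = 500 − 4 × (500 − 173)/42 = 500 − 1308/42 ≈ 468.857.
Pooling payoff: 0.21 × 500 + 0.79 × 173 = 241.67.
Difference: 468.857 − 241.67 = 227.187, i.e. 227.2 to one decimal place.
The strong-case type prefers to separate.

227.2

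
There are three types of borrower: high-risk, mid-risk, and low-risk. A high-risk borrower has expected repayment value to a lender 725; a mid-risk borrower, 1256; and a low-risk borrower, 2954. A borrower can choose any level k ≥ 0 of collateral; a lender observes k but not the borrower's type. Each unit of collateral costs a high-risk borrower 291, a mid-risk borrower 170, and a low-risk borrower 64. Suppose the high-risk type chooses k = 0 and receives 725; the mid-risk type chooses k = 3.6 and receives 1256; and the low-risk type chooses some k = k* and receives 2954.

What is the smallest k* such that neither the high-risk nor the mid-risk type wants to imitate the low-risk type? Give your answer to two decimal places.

High-risk type (on-path payoff 725) won't mimic when 725 ≥ 2954 − 291·k*, i.e. k* ≥ 7.66.
Mid-risk type (on-path payoff 1256 − 170×3.6 = 644) won't mimic when 644 ≥ 2954 − 170·k*, i.e. k* ≥ 13.59.
Both must hold, so k* = max(7.66, 13.59) = 13.59. The mid-risk type's constraint binds.

13.59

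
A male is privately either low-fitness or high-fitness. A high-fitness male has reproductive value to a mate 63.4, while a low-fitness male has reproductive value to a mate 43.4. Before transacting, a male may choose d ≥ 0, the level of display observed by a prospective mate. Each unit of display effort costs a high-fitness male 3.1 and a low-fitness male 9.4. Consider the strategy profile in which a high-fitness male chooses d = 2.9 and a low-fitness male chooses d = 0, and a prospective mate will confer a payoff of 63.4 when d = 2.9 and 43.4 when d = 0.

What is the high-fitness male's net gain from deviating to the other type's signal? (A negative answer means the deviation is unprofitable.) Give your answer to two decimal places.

-11.01

Playing d = 2.9 the high-fitness male receives 63.4 − 3.1 × 2.9 = 54.41.
Deviating to d = 0 yields 43.4 instead.
Gain from deviating: 43.4 − 54.41 = -11.01.
The gain is negative, so the high-fitness type's incentive-compatibility constraint is satisfied.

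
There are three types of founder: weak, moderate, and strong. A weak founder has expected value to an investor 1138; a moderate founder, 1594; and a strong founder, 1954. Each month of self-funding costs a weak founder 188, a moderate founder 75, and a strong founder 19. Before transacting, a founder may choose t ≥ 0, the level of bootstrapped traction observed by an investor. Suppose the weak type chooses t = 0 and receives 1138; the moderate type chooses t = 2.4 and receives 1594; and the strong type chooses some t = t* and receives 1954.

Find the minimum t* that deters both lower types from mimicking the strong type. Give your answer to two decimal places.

7.20

Moderate type (on-path payoff 1594 − 75×2.4 = 1414) won't mimic when 1414 ≥ 1954 − 75·t*, i.e. t* ≥ 7.20.
Weak type (on-path payoff 1138) won't mimic when 1138 ≥ 1954 − 188·t*, i.e. t* ≥ 4.34.
Both must hold, so t* = max(4.34, 7.20) = 7.20. The moderate type's constraint binds.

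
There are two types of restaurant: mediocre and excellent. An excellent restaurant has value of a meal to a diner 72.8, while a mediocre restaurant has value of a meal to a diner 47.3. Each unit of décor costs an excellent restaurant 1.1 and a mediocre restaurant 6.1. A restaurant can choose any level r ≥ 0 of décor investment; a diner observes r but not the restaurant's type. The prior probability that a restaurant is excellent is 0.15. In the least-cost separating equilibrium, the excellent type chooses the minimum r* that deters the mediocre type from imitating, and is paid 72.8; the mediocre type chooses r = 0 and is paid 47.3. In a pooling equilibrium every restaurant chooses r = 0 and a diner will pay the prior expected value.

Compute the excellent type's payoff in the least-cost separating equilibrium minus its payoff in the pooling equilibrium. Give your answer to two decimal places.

Least-cost separating signal: r* solves 47.3 = 72.8 − 6.1·r*, so r* = (72.8 − 47.3)/6.1 ≈ 4.1803.
Excellent type's separating payoff: 72.8 − 1.1 × r* = 72.8 − 1.1 × (72.8 − 47.3)/6.1 = 72.8 − 28.05/6.1 ≈ 68.2016.
Pooling payoff: 0.15 × 72.8 + 0.85 × 47.3 = 51.125.
Difference: 68.2016 − 51.125 = 17.0766, i.e. 17.08 to two decimal places.
The excellent type prefers to separate.

17.08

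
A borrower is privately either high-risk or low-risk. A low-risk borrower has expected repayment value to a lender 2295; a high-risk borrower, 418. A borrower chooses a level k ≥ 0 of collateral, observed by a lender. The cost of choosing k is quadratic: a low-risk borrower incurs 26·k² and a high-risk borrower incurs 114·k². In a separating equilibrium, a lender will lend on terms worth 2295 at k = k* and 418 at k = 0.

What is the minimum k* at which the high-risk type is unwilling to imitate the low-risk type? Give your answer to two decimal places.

The high-risk type at k = 0 receives 418; imitating at k* yields 2295 − 114·k*².
Indifference: 418 = 2295 − 114·k*², so k*² = (2295 − 418) / 114 ≈ 16.4649.
k* = √16.4649 ≈ 4.06.

4.06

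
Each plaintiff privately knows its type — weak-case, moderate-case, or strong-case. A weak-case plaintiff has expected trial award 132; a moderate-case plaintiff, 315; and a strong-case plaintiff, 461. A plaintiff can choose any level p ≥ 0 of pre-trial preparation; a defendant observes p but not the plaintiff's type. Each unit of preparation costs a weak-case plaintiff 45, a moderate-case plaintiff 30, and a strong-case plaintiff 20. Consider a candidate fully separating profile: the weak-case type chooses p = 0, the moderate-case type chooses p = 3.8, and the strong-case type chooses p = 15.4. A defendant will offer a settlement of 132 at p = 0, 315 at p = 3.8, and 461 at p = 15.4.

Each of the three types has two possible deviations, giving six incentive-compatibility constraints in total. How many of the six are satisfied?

4

Weak-case (own payoff 132): to p=3.8 gives 315 − 45×3.8 = 144 → profitable ✗; to p=15.4 gives 461 − 45×15.4 = -232 → no gain ✓.
Strong-case (own payoff 461 − 20×15.4 = 153): to p=0 gives 132 → no gain ✓; to p=3.8 gives 315 − 20×3.8 = 239 → profitable ✗.
Moderate-case (own payoff 315 − 30×3.8 = 201): to p=0 gives 132 → no gain ✓; to p=15.4 gives 461 − 30×15.4 = -1 → no gain ✓.
4 of the 6 constraints hold; not an equilibrium.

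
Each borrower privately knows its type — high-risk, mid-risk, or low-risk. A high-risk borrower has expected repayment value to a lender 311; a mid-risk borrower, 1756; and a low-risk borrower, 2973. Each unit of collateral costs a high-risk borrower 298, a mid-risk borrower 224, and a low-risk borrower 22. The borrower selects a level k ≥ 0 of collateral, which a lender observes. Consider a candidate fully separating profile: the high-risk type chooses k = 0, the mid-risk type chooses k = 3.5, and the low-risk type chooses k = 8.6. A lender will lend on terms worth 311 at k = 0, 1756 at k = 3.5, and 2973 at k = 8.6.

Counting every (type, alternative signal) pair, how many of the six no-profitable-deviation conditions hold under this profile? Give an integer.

High-risk (own payoff 311): to k=3.5 gives 1756 − 298×3.5 = 713 → profitable ✗; to k=8.6 gives 2973 − 298×8.6 = 410.2 → profitable ✗.
Mid-risk (own payoff 1756 − 224×3.5 = 972): to k=0 gives 311 → no gain ✓; to k=8.6 gives 2973 − 224×8.6 = 1046.6 → profitable ✗.
Low-risk (own payoff 2973 − 22×8.6 = 2783.8): to k=0 gives 311 → no gain ✓; to k=3.5 gives 1756 − 22×3.5 = 1679 → no gain ✓.
3 of the 6 constraints hold; not an equilibrium.

3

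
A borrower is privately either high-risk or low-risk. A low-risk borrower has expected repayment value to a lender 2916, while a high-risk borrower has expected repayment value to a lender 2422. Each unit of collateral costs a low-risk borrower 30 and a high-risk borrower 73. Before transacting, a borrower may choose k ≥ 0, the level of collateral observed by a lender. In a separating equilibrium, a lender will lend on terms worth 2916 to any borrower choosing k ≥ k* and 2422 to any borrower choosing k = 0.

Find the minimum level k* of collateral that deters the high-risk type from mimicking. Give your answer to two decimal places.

6.77

A high-risk borrower choosing k = 0 receives 2422.
Imitating at k* instead would pay 2916 at cost 73·k*, netting 2916 − 73·k*.
Indifference: 2422 = 2916 − 73·k*, so k* = (2916 − 2422) / 73 ≈ 6.77.
At k* the high-risk type's incentive constraint just binds; the low-risk type strictly prefers k* since its per-unit cost is lower.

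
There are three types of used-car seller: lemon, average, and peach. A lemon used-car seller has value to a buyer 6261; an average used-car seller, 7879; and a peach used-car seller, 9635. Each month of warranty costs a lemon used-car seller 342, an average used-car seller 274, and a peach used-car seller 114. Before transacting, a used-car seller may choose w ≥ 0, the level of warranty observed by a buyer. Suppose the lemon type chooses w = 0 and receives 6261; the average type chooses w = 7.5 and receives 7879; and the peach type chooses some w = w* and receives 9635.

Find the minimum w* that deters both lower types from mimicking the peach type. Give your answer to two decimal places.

13.91

Average type (on-path payoff 7879 − 274×7.5 = 5824) won't mimic when 5824 ≥ 9635 − 274·w*, i.e. w* ≥ 13.91.
Lemon type (on-path payoff 6261) won't mimic when 6261 ≥ 9635 − 342·w*, i.e. w* ≥ 9.87.
Both must hold, so w* = max(9.87, 13.91) = 13.91. The average type's constraint binds.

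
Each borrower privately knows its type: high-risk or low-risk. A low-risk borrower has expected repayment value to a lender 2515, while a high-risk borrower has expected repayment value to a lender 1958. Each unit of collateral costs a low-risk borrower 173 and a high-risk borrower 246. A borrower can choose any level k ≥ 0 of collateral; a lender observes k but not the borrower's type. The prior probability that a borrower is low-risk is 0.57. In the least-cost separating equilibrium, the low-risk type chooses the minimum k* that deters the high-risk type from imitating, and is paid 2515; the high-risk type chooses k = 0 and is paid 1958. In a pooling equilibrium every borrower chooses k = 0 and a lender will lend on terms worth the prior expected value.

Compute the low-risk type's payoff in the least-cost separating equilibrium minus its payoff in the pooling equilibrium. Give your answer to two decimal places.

-152.20

Least-cost separating signal: k* solves 1958 = 2515 − 246·k*, so k* = (2515 − 1958)/246 ≈ 2.2642.
Low-risk type's separating payoff: 2515 − 173 × k* = 2515 − 173 × (2515 − 1958)/246 = 2515 − 96361/246 ≈ 2123.2886.
Pooling payoff: 0.57 × 2515 + 0.43 × 1958 = 2275.49.
Difference: 2123.2886 − 2275.49 = -152.2014, i.e. -152.20 to two decimal places.
The low-risk type would prefer the pooling outcome.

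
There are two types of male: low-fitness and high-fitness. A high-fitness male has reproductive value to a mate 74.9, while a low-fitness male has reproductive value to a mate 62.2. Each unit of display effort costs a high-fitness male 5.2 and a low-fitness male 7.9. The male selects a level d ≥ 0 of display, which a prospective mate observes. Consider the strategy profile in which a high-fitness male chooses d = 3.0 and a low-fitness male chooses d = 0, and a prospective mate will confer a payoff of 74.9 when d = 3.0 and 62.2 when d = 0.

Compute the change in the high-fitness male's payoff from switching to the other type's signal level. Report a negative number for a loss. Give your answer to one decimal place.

Playing d = 3.0 the high-fitness male receives 74.9 − 5.2 × 3.0 = 59.3.
Deviating to d = 0 yields 62.2 instead.
Gain from deviating: 62.2 − 59.3 = 2.9.
The gain is positive, so the high-fitness type's incentive-compatibility constraint is violated — this profile is not a separating equilibrium.

2.9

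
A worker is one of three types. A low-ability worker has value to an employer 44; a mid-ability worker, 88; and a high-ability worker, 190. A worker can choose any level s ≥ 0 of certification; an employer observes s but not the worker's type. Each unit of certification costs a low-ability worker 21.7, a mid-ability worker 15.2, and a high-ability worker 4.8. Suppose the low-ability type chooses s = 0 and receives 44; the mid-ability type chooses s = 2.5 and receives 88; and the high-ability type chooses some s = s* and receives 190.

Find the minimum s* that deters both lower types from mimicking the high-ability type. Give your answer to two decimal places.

9.21

Low-ability type (on-path payoff 44) won't mimic when 44 ≥ 190 − 21.7·s*, i.e. s* ≥ 6.73.
Mid-ability type (on-path payoff 88 − 15.2×2.5 = 50) won't mimic when 50 ≥ 190 − 15.2·s*, i.e. s* ≥ 9.21.
Both must hold, so s* = max(6.73, 9.21) = 9.21. The mid-ability type's constraint binds.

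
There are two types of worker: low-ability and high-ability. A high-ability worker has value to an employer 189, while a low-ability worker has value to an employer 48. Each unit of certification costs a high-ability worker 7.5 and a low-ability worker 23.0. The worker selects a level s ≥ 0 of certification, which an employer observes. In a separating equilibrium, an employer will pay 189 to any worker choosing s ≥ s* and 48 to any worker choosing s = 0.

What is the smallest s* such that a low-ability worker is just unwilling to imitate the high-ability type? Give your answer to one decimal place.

A low-ability worker choosing s = 0 receives 48.
Imitating at s* instead would pay 189 at cost 23.0·s*, netting 189 − 23.0·s*.
Indifference: 48 = 189 − 23.0·s*, so s* = (189 − 48) / 23.0 ≈ 6.1.
At s* the low-ability type's incentive constraint just binds; the high-ability type strictly prefers s* since its per-unit cost is lower.

6.1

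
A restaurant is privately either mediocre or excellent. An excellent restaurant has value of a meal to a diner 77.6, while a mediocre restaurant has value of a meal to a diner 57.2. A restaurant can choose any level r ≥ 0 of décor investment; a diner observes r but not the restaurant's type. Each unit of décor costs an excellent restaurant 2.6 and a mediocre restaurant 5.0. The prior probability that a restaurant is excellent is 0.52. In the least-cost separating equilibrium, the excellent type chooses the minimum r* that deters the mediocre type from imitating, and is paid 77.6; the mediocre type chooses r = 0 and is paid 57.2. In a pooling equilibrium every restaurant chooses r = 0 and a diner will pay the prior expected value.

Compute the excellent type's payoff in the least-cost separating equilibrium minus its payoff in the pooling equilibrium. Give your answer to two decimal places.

-0.82

Least-cost separating signal: r* solves 57.2 = 77.6 − 5.0·r*, so r* = (77.6 − 57.2)/5.0 = 4.08.
Excellent type's separating payoff: 77.6 − 2.6 × r* = 77.6 − 2.6 × (77.6 − 57.2)/5.0 = 77.6 − 53.04/5.0 = 66.992.
Pooling payoff: 0.52 × 77.6 + 0.48 × 57.2 = 67.808.
Difference: 66.992 − 67.808 = -0.816, i.e. -0.82 to two decimal places.
The excellent type would prefer the pooling outcome.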